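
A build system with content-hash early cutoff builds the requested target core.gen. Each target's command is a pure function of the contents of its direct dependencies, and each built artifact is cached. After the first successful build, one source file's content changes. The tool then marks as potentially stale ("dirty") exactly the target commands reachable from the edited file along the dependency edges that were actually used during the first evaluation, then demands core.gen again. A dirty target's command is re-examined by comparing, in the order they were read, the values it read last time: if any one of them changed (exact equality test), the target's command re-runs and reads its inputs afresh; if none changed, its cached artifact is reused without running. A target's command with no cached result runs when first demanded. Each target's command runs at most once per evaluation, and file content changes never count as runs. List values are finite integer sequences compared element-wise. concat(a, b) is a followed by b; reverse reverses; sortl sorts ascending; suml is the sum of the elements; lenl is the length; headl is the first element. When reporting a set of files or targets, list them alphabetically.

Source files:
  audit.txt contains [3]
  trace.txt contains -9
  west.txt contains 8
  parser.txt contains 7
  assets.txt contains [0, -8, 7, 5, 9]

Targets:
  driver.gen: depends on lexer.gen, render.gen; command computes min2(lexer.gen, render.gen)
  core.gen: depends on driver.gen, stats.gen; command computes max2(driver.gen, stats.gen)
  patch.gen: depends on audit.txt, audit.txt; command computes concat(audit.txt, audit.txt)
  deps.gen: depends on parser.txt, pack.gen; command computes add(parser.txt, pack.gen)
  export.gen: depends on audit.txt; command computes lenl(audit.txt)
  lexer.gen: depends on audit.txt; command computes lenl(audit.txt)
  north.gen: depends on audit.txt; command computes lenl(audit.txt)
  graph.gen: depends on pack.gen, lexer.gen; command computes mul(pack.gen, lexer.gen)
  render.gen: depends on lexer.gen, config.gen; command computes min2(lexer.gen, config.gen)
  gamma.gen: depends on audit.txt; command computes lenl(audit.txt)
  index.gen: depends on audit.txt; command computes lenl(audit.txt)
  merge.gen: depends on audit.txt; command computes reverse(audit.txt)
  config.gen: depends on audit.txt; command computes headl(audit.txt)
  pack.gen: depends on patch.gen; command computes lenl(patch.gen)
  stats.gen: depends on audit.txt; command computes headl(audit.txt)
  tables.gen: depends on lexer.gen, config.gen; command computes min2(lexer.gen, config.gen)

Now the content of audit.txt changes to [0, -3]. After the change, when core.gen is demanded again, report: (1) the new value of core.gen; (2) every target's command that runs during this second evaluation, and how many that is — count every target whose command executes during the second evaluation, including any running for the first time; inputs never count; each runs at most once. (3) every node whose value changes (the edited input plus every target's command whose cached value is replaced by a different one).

First evaluation (everything demanded from the output):
  config.gen = headl([3]) = 3
  lexer.gen = lenl([3]) = 1
  render.gen = min2(1, 3) = 1
  driver.gen = min2(1, 1) = 1
  stats.gen = headl([3]) = 3
  core.gen = max2(1, 3) = 3

Propagation after the edit:
  config.gen: runs — audit.txt [3]->[0, -3]; result 0.
  lexer.gen: runs — audit.txt [3]->[0, -3]; result 2.
  render.gen: runs — lexer.gen 1->2; config.gen 3->0; result 0.
  driver.gen: runs — lexer.gen 1->2; render.gen 1->0; result 0.
  stats.gen: runs — audit.txt [3]->[0, -3]; result 0.
  core.gen: runs — driver.gen 1->0; stats.gen 3->0; result 0.

New value of core.gen: 0.
Target commands that run: config.gen, core.gen, driver.gen, lexer.gen, render.gen, stats.gen — 6 in total.
Values that change: audit.txt, config.gen, core.gen, driver.gen, lexer.gen, render.gen, stats.gen.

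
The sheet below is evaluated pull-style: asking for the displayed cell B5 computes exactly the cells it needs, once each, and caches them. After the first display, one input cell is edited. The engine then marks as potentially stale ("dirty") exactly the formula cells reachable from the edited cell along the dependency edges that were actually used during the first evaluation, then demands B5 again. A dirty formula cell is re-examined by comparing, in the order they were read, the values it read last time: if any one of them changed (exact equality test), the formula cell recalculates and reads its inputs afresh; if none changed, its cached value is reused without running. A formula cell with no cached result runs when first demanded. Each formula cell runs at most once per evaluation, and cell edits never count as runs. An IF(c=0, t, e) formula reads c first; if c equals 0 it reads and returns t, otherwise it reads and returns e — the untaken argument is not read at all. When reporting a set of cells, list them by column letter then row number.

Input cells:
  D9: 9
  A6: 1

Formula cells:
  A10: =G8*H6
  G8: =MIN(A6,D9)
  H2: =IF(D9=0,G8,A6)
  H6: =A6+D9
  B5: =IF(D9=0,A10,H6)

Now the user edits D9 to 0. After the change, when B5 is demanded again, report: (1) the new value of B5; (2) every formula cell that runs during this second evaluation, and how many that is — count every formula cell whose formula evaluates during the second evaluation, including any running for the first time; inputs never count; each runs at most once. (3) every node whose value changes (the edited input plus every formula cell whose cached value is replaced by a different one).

First demand of the output computes:
  H6 = 1 + 9 = 10
  B5 = IF(D9=0: D9=9 -> else branch H6) = 10

After the edit, cleaning proceeds:
  G8: had never run; runs now, result 0.
  H6: a read changed (D9 9->0) — executes, giving 1.
  A10: had never run; runs now, result 0.
  B5: a read changed (D9 9->0; H6 10->1) — executes, giving 0.

Note the branch switch — A10, G8 had no cache and run now for the first time.

Demanding B5 again yields 0.
4 formula cells run: A10, B5, G8, H6.
The nodes whose values change: B5, D9, H6.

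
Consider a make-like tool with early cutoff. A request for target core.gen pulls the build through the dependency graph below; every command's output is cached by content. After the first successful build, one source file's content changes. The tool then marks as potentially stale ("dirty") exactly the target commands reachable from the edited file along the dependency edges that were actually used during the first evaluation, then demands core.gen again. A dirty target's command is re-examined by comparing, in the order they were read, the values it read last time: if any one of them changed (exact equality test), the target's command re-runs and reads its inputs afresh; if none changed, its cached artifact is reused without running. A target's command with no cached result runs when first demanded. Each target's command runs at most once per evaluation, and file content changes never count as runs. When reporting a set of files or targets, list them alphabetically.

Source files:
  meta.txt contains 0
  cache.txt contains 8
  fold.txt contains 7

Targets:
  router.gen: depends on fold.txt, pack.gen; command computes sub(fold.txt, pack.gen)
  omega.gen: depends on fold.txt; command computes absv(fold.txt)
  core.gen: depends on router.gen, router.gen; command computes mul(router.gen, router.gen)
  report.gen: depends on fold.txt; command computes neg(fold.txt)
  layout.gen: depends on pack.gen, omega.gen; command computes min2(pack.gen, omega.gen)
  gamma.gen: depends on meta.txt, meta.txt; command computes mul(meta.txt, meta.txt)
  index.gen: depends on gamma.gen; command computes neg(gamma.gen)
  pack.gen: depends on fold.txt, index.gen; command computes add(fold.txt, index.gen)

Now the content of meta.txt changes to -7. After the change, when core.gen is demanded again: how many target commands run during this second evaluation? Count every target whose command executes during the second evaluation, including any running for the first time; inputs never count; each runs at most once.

First demand of the output computes:
  gamma.gen = mul(0, 0) = 0
  index.gen = neg(0) = 0
  pack.gen = add(7, 0) = 7
  router.gen = sub(7, 7) = 0
  core.gen = mul(0, 0) = 0

After the edit, cleaning proceeds:
  gamma.gen: a read changed (meta.txt 0->-7; meta.txt 0->-7) — executes, giving 49.
  index.gen: a read changed (gamma.gen 0->49) — executes, giving -49.
  pack.gen: a read changed (index.gen 0->-49) — executes, giving -42.
  router.gen: a read changed (pack.gen 7->-42) — executes, giving 49.
  core.gen: a read changed (router.gen 0->49; router.gen 0->49) — executes, giving 2401.

5 target commands run: core.gen, gamma.gen, index.gen, pack.gen, router.gen.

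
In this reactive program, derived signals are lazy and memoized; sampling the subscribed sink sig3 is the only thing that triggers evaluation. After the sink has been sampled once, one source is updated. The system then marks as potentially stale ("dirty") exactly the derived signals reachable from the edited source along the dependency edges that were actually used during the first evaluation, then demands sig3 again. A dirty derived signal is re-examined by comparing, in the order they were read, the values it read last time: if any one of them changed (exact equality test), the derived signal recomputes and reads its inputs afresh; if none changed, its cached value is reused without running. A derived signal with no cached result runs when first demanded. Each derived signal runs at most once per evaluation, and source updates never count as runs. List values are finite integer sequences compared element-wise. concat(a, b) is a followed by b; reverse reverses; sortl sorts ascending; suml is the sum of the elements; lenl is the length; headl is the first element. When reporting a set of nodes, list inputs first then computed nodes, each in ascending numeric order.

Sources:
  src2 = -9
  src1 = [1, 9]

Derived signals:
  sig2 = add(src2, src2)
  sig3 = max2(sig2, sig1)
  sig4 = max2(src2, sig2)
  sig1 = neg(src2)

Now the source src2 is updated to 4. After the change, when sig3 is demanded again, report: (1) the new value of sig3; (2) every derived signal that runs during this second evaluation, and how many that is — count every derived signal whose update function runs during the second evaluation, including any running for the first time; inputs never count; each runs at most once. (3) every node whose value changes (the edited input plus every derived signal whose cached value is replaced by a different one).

Demanding sig3 again yields 8.
3 derived signals run: sig1, sig2, sig3.
The nodes whose values change: src2, sig1, sig2, sig3.

First demand of the output computes:
  sig1 = neg(-9) = 9
  sig2 = add(-9, -9) = -18
  sig3 = max2(-18, 9) = 9

After the edit, cleaning proceeds:
  sig1: a read changed (src2 -9->4) — executes, giving -4.
  sig2: a read changed (src2 -9->4; src2 -9->4) — executes, giving 8.
  sig3: a read changed (sig2 -18->8; sig1 9->-4) — executes, giving 8.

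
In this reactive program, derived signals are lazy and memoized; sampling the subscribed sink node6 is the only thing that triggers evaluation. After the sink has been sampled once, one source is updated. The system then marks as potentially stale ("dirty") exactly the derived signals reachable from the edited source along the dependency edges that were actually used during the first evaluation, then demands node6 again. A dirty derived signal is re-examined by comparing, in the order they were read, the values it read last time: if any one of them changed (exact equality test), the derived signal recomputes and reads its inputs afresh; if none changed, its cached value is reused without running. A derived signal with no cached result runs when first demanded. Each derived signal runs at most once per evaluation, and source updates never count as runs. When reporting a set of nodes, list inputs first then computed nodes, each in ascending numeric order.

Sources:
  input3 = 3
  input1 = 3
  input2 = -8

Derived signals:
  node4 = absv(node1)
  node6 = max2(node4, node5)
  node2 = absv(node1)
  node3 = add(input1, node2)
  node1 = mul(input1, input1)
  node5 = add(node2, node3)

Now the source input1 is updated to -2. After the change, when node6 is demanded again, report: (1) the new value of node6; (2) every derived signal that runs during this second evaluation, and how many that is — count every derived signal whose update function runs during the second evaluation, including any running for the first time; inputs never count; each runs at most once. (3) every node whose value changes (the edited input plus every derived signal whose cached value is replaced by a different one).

Demanding node6 again yields 6.
6 derived signals run: node1, node2, node3, node4, node5, node6.
The nodes whose values change: input1, node1, node2, node3, node4, node5, node6.

First demand of the output computes:
  node1 = mul(3, 3) = 9
  node2 = absv(9) = 9
  node3 = add(3, 9) = 12
  node4 = absv(9) = 9
  node5 = add(9, 12) = 21
  node6 = max2(9, 21) = 21

After the edit, cleaning proceeds:
  node1: a read changed (input1 3->-2; input1 3->-2) — executes, giving 4.
  node2: a read changed (node1 9->4) — executes, giving 4.
  node3: a read changed (input1 3->-2; node2 9->4) — executes, giving 2.
  node4: a read changed (node1 9->4) — executes, giving 4.
  node5: a read changed (node2 9->4; node3 12->2) — executes, giving 6.
  node6: a read changed (node4 9->4; node5 21->6) — executes, giving 6.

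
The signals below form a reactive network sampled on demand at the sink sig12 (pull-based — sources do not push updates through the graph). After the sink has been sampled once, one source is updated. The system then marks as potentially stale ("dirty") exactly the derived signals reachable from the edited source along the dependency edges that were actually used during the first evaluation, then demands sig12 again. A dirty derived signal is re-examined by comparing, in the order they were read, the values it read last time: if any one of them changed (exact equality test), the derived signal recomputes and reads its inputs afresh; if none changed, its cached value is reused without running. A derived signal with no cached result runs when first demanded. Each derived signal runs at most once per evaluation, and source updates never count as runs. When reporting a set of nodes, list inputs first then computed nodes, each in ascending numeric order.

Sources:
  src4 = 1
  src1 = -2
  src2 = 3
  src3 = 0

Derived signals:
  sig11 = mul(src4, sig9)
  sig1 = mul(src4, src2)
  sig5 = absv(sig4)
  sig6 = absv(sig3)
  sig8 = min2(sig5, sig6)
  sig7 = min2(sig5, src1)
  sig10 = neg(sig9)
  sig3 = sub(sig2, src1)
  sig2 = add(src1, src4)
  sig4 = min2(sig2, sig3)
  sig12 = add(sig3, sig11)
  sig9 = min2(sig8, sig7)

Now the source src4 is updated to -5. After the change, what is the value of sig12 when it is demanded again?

Initial pass — values computed on the first demand:
  sig2 = add(-2, 1) = -1
  sig3 = sub(-1, -2) = 1
  sig4 = min2(-1, 1) = -1
  sig5 = absv(-1) = 1
  sig6 = absv(1) = 1
  sig7 = min2(1, -2) = -2
  sig8 = min2(1, 1) = 1
  sig9 = min2(1, -2) = -2
  sig11 = mul(1, -2) = -2
  sig12 = add(1, -2) = -1

Second demand — change propagation:
  sig2: re-runs because src4 1->-5; new result -7.
  sig3: re-runs because sig2 -1->-7; new result -5.
  sig4: re-runs because sig2 -1->-7; sig3 1->-5; new result -7.
  sig5: re-runs because sig4 -1->-7; new result 7.
  sig6: re-runs because sig3 1->-5; new result 5.
  sig7: re-runs because sig5 1->7; new result -2 (unchanged).
  sig8: re-runs because sig5 1->7; sig6 1->5; new result 5.
  sig9: re-runs because sig8 1->5; new result -2 (unchanged).
  sig11: re-runs because src4 1->-5; new result 10.
  sig12: re-runs because sig3 1->-5; sig11 -2->10; new result 5.

sig12 now evaluates to 5.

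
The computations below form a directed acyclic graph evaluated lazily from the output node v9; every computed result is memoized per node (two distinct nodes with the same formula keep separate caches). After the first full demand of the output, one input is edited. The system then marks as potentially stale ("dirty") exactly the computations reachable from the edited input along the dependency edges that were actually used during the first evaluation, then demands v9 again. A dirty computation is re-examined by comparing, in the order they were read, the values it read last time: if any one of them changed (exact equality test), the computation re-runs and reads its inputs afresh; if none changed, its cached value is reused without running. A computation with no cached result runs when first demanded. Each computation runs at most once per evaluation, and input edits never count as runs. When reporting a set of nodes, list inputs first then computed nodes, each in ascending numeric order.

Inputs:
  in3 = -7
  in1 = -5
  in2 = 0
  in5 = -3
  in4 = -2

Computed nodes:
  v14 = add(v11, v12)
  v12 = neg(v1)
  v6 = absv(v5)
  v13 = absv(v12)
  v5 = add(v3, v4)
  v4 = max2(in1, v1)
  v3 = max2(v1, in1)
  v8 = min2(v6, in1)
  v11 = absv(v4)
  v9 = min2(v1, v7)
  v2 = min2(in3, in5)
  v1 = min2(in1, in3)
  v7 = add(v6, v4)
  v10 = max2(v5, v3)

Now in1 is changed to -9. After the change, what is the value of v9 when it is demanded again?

First demand of the output computes:
  v1 = min2(-5, -7) = -7
  v3 = max2(-7, -5) = -5
  v4 = max2(-5, -7) = -5
  v5 = add(-5, -5) = -10
  v6 = absv(-10) = 10
  v7 = add(10, -5) = 5
  v9 = min2(-7, 5) = -7

After the edit, cleaning proceeds:
  v1: a read changed (in1 -5->-9) — executes, giving -9.
  v3: a read changed (v1 -7->-9; in1 -5->-9) — executes, giving -9.
  v4: a read changed (in1 -5->-9; v1 -7->-9) — executes, giving -9.
  v5: a read changed (v3 -5->-9; v4 -5->-9) — executes, giving -18.
  v6: a read changed (v5 -10->-18) — executes, giving 18.
  v7: a read changed (v6 10->18; v4 -5->-9) — executes, giving 9.
  v9: a read changed (v1 -7->-9; v7 5->9) — executes, giving -9.

Demanding v9 again yields -9.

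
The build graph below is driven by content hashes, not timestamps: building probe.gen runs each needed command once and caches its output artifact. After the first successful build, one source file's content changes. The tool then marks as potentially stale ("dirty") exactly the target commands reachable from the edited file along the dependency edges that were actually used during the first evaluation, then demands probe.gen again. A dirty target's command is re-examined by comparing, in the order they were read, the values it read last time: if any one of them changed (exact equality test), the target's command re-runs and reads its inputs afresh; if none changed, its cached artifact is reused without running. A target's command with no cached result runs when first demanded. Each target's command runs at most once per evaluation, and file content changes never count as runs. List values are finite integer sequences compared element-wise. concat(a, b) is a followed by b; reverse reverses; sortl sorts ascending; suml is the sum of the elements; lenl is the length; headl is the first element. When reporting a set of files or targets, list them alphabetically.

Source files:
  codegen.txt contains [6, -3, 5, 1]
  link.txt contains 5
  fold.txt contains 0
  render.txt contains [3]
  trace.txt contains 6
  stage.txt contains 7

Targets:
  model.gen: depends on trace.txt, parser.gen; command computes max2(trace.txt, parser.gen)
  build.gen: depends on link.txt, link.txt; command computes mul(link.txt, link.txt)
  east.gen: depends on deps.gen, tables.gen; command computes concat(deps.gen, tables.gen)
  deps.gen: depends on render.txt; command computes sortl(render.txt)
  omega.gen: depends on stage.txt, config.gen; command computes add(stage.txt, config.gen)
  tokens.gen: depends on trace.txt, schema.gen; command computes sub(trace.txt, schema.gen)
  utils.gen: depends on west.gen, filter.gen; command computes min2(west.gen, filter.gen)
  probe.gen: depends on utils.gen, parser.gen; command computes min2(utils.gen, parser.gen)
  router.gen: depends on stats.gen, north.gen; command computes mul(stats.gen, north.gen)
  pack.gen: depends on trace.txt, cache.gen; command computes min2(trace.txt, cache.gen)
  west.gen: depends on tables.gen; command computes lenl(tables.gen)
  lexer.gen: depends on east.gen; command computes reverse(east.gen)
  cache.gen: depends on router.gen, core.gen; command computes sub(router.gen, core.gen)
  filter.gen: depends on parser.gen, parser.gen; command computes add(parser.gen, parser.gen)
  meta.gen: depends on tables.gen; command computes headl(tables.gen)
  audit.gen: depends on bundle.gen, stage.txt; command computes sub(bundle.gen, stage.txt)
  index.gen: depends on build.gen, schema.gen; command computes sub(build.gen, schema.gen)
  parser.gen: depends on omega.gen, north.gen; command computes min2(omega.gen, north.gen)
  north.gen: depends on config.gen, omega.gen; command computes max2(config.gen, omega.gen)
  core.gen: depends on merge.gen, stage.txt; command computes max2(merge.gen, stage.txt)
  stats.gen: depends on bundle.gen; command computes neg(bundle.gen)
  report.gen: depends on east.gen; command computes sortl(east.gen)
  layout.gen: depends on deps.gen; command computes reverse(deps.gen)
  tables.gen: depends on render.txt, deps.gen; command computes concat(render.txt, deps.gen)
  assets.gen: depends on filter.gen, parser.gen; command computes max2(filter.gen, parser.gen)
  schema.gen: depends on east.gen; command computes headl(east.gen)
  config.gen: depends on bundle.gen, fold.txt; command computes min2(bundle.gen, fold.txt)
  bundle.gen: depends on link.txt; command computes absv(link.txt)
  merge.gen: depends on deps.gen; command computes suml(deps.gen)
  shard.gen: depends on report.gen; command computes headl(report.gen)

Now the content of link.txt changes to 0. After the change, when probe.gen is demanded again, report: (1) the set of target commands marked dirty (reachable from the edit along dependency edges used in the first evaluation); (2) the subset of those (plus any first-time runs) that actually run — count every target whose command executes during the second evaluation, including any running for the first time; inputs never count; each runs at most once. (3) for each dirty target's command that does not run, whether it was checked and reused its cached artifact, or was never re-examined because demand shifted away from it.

Dirty set: bundle.gen, config.gen, filter.gen, north.gen, omega.gen, parser.gen, probe.gen, utils.gen.
Run set: bundle.gen, config.gen (2 run).
Re-examined without running (cache reused): filter.gen, north.gen, omega.gen, parser.gen, probe.gen, utils.gen.
The important point: config.gen recomputes to an identical value, and the output ends up unchanged.

Initial pass — values computed on the first demand:
  bundle.gen = absv(5) = 5
  config.gen = min2(5, 0) = 0
  deps.gen = sortl([3]) = [3]
  omega.gen = add(7, 0) = 7
  north.gen = max2(0, 7) = 7
  parser.gen = min2(7, 7) = 7
  filter.gen = add(7, 7) = 14
  tables.gen = concat([3], [3]) = [3, 3]
  west.gen = lenl([3, 3]) = 2
  utils.gen = min2(2, 14) = 2
  probe.gen = min2(2, 7) = 2

Second demand — change propagation:
  bundle.gen: re-runs because link.txt 5->0; new result 0.
  config.gen: re-runs because bundle.gen 5->0; new result 0 (unchanged).
  omega.gen: re-examined; everything it read last time is the same (stage.txt unchanged, config.gen unchanged) — cache 7 kept, no run.
  north.gen: re-examined; everything it read last time is the same (config.gen unchanged, omega.gen unchanged) — cache 7 kept, no run.
  parser.gen: re-examined; everything it read last time is the same (omega.gen unchanged, north.gen unchanged) — cache 7 kept, no run.
  filter.gen: re-examined; everything it read last time is the same (parser.gen unchanged, parser.gen unchanged) — cache 14 kept, no run.
  utils.gen: re-examined; everything it read last time is the same (west.gen unchanged, filter.gen unchanged) — cache 2 kept, no run.
  probe.gen: re-examined; everything it read last time is the same (utils.gen unchanged, parser.gen unchanged) — cache 2 kept, no run.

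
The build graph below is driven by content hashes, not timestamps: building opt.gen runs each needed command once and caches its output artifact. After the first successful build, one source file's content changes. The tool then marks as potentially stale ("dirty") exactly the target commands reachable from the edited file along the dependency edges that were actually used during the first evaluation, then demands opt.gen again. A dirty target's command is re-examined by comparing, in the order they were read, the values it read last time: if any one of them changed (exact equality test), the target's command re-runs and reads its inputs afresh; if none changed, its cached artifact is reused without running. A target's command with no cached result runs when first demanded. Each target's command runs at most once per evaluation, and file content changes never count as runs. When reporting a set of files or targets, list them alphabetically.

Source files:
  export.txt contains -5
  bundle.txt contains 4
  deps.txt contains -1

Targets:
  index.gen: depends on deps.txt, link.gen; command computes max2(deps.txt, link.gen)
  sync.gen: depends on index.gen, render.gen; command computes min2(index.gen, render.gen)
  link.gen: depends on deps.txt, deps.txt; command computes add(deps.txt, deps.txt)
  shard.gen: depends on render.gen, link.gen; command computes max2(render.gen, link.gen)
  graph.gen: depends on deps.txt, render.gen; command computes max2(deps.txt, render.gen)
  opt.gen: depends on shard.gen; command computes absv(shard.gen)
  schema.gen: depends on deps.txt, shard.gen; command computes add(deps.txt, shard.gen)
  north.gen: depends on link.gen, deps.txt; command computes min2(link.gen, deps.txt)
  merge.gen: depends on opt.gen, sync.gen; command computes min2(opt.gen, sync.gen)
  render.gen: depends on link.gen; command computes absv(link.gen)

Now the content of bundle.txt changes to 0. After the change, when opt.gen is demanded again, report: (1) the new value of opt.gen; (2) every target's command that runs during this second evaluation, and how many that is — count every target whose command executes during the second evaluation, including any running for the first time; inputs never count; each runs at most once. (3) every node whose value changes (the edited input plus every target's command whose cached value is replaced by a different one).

Initial pass — values computed on the first demand:
  link.gen = add(-1, -1) = -2
  render.gen = absv(-2) = 2
  shard.gen = max2(2, -2) = 2
  opt.gen = absv(2) = 2

Second demand — change propagation:
  no demanded computation ever read bundle.txt, so the edit dirties nothing and nothing runs.

The important point: nothing the output needs ever reads bundle.txt, so the edit is invisible to it.

opt.gen now evaluates to 2.
Run set: none (0 run).
Changed values: bundle.txt.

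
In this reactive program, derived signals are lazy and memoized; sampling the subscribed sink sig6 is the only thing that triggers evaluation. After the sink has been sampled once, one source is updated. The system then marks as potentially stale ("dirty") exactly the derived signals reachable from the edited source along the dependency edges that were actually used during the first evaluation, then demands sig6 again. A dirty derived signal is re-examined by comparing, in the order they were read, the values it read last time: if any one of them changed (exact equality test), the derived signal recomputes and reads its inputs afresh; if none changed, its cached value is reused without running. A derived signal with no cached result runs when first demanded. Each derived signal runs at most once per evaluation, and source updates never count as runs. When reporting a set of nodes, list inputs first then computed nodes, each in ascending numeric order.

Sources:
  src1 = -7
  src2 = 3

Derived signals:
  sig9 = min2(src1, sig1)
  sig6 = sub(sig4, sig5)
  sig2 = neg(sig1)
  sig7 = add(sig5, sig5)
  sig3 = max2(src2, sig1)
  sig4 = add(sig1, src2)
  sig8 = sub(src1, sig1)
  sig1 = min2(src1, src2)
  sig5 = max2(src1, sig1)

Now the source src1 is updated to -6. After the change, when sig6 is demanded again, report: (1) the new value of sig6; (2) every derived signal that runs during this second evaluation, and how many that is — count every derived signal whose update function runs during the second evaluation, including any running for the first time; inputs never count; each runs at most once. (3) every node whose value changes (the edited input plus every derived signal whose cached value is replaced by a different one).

Demanding sig6 again yields 3.
4 derived signals run: sig1, sig4, sig5, sig6.
The nodes whose values change: src1, sig1, sig4, sig5.

First demand of the output computes:
  sig1 = min2(-7, 3) = -7
  sig4 = add(-7, 3) = -4
  sig5 = max2(-7, -7) = -7
  sig6 = sub(-4, -7) = 3

After the edit, cleaning proceeds:
  sig1: a read changed (src1 -7->-6) — executes, giving -6.
  sig4: a read changed (sig1 -7->-6) — executes, giving -3.
  sig5: a read changed (src1 -7->-6; sig1 -7->-6) — executes, giving -6.
  sig6: a read changed (sig4 -4->-3; sig5 -7->-6) — executes, giving 3 — identical to its old value.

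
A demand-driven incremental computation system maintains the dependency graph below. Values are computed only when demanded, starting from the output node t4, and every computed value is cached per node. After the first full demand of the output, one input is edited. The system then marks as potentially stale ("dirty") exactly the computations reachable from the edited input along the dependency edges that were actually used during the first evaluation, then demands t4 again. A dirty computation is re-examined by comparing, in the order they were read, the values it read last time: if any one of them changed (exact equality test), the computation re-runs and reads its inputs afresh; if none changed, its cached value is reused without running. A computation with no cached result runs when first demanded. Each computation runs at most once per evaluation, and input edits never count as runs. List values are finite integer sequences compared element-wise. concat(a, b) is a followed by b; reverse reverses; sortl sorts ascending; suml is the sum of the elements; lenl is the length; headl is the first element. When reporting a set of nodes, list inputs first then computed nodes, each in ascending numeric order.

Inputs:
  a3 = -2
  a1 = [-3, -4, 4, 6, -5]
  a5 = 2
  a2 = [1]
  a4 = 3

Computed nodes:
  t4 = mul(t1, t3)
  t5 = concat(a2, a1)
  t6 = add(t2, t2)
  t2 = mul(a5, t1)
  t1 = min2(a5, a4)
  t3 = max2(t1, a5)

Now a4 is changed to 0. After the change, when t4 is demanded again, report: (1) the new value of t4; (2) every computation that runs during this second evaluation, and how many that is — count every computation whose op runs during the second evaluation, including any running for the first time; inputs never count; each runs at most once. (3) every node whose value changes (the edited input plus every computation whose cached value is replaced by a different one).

First evaluation (everything demanded from the output):
  t1 = min2(2, 3) = 2
  t3 = max2(2, 2) = 2
  t4 = mul(2, 2) = 4

Propagation after the edit:
  t1: runs — a4 3->0; result 0.
  t3: runs — t1 2->0; result 2 (same value as before).
  t4: runs — t1 2->0; result 0.

New value of t4: 0.
Computations that run: t1, t3, t4 — 3 in total.
Values that change: a4, t1, t4.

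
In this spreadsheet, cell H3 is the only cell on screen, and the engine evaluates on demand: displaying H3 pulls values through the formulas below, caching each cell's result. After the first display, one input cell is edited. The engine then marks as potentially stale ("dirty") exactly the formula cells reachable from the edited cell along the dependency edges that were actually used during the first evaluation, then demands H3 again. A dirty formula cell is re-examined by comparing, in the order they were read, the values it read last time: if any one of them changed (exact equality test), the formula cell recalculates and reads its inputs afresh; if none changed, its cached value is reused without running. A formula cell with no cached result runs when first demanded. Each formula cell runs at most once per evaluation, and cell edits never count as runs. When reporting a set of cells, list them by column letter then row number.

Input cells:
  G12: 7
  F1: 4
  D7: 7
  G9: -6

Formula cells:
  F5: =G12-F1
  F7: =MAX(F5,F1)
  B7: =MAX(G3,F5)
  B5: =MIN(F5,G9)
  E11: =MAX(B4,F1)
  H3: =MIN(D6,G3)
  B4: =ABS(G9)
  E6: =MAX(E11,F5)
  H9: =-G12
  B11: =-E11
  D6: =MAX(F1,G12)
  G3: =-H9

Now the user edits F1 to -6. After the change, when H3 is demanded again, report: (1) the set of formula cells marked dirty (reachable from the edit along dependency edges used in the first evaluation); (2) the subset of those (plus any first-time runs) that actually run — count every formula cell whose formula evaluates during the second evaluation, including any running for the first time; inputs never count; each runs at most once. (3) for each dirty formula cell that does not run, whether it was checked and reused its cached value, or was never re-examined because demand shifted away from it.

Dirty set: D6, H3.
Run set: D6 (1 run).
Re-examined without running (cache reused): H3.
The important point: D6 recomputes to an identical value, and the output ends up unchanged.

Initial pass — values computed on the first demand:
  D6 = MAX(4, 7) = 7
  H9 = -(7) = -7
  G3 = -(-7) = 7
  H3 = MIN(7, 7) = 7

Second demand — change propagation:
  D6: re-runs because F1 4->-6; new result 7 (unchanged).
  H3: re-examined; everything it read last time is the same (D6 unchanged, G3 unchanged) — cache 7 kept, no run.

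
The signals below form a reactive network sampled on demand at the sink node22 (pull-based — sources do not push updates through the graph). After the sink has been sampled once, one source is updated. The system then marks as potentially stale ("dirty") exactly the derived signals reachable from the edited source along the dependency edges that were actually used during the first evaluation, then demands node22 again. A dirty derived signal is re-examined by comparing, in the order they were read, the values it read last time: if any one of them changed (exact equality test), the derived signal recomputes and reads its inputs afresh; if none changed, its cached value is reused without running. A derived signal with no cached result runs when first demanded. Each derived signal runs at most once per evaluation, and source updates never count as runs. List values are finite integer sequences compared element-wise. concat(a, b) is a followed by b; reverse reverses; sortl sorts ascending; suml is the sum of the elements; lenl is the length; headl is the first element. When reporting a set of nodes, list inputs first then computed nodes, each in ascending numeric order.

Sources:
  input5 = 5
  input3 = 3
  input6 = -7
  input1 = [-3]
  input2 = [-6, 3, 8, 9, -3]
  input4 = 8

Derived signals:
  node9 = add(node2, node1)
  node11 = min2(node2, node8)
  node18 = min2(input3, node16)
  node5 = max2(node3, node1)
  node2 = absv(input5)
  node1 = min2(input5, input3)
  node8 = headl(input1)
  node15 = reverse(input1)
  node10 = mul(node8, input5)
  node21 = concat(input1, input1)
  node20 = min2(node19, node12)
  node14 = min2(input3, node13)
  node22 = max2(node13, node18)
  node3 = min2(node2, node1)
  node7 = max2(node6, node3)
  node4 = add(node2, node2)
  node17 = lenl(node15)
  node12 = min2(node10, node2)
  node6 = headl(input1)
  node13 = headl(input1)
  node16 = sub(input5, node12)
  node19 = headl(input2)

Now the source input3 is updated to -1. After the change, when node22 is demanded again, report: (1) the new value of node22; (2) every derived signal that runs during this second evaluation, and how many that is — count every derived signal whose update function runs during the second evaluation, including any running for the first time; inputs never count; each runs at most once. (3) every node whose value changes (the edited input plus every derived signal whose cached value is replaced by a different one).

node22 now evaluates to -1.
Run set: node18, node22 (2 run).
Changed values: input3, node18, node22.

Initial pass — values computed on the first demand:
  node2 = absv(5) = 5
  node8 = headl([-3]) = -3
  node10 = mul(-3, 5) = -15
  node12 = min2(-15, 5) = -15
  node13 = headl([-3]) = -3
  node16 = sub(5, -15) = 20
  node18 = min2(3, 20) = 3
  node22 = max2(-3, 3) = 3

Second demand — change propagation:
  node18: re-runs because input3 3->-1; new result -1.
  node22: re-runs because node18 3->-1; new result -1.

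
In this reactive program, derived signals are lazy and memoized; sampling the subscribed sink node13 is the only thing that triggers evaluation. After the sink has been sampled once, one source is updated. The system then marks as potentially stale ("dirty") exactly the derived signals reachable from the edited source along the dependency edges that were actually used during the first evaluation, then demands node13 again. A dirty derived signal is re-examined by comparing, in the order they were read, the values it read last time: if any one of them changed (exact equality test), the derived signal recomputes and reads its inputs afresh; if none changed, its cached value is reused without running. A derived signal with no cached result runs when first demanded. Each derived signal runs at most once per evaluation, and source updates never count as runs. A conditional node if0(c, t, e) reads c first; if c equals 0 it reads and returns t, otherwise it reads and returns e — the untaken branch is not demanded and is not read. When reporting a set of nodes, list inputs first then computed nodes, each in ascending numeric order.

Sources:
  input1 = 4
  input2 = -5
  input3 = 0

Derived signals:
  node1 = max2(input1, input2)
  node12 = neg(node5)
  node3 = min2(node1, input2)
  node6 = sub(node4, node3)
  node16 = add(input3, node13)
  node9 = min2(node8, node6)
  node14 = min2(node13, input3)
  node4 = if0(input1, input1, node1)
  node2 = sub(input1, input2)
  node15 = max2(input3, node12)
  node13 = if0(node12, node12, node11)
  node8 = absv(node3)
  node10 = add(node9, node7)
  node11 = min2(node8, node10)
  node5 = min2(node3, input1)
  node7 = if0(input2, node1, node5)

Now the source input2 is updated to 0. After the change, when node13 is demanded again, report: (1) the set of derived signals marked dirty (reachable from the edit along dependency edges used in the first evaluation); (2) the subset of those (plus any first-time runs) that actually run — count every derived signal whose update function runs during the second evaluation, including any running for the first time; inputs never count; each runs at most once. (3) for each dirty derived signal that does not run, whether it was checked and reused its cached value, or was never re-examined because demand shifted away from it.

First demand of the output computes:
  node1 = max2(4, -5) = 4
  node3 = min2(4, -5) = -5
  node4 = if0(input1=4 -> else branch node1) = 4
  node5 = min2(-5, 4) = -5
  node6 = sub(4, -5) = 9
  node7 = if0(input2=-5 -> else branch node5) = -5
  node8 = absv(-5) = 5
  node9 = min2(5, 9) = 5
  node10 = add(5, -5) = 0
  node11 = min2(5, 0) = 0
  node12 = neg(-5) = 5
  node13 = if0(node12=5 -> else branch node11) = 0

After the edit, cleaning proceeds:
  node1: a read changed (input2 -5->0) — executes, giving 4 — identical to its old value.
  node3: a read changed (input2 -5->0) — executes, giving 0.
  node4: stays stale; no demand reaches it after the flip.
  node5: a read changed (node3 -5->0) — executes, giving 0.
  node6: stays stale; no demand reaches it after the flip.
  node7: stays stale; no demand reaches it after the flip.
  node8: stays stale; no demand reaches it after the flip.
  node9: stays stale; no demand reaches it after the flip.
  node10: stays stale; no demand reaches it after the flip.
  node11: stays stale; no demand reaches it after the flip.
  node12: a read changed (node5 -5->0) — executes, giving 0.
  node13: a read changed (node12 5->0) — executes, giving 0 — identical to its old value.

Note the branch switch — demand abandons node4, node6, node7, node8, node9, node10, node11, which are never re-examined.

The edit dirties: node1, node3, node4, node5, node6, node7, node8, node9, node10, node11, node12, node13.
5 derived signals run: node1, node3, node5, node12, node13.
Unvisited dirty nodes (no longer demanded): node4, node6, node7, node8, node9, node10, node11.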